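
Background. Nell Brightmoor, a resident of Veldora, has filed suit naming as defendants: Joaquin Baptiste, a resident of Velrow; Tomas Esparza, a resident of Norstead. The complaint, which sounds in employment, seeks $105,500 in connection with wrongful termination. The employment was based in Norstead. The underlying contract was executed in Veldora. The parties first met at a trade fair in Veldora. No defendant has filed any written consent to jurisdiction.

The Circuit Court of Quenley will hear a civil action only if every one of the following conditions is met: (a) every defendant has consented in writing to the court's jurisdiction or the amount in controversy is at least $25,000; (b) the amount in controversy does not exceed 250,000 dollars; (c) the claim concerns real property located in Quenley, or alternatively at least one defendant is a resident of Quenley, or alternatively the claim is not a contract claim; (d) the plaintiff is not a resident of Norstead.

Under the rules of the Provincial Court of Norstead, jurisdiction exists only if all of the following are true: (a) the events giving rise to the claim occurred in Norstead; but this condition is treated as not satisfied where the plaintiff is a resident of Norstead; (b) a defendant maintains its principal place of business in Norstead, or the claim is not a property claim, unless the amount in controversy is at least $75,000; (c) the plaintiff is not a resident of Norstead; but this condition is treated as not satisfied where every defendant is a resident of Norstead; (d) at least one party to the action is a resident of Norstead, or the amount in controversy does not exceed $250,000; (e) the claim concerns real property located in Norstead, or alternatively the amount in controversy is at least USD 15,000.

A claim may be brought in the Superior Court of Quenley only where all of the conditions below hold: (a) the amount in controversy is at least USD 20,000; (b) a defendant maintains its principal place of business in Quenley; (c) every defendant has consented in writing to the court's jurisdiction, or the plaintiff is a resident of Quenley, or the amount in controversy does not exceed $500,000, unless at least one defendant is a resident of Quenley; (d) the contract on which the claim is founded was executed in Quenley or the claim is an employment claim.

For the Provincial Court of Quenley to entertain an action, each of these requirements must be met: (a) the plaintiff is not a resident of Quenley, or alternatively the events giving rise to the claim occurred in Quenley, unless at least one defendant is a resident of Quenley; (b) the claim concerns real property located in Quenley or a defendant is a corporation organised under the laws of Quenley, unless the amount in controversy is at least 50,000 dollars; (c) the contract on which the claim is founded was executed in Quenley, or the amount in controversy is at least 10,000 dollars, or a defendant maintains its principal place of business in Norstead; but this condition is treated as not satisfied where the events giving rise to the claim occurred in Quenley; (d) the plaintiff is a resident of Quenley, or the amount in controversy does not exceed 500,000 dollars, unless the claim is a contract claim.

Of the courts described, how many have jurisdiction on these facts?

3

The Circuit Court of Quenley:
  (a) The amount in controversy is $105,500, which meets the $25,000 floor, so one alternative holds. Met.
  (b) The amount in controversy is USD 105,500, within the USD 250,000 ceiling. Condition met.
  (c) The claim is an employment claim, not a contract claim — that alternative is enough. Condition met.
  (d) The plaintiff resides in Veldora, which is not Norstead. Satisfied.
  → Every requirement is satisfied — jurisdiction.
The Provincial Court of Norstead:
  (a) The operative events occurred in Norstead. And the carve-out is inapplicable — the plaintiff resides in Veldora, not Norstead. Satisfied.
  (b) The claim is an employment claim, not a property claim, so one alternative holds. Satisfied.
  (c) The plaintiff resides in Veldora, which is not Norstead. The carve-out does not apply: the defendants reside as follows — Joaquin Baptiste in Velrow, Tomas Esparza in Norstead — not all in Norstead. Satisfied.
  (d) Tomas Esparza resides in Norstead, so this disjunct is met. Condition met.
  (e) The amount in controversy is $105,500, which meets the 15,000 dollars floor, which satisfies one of the alternatives. Condition met.
  → All conditions met; jurisdiction exists.
The Superior Court of Quenley:
  (a) The amount in controversy is USD 105,500, which meets the 20,000 dollars floor. Condition met.
  (b) No defendant is a corporation. Condition not met.
  (c) The amount in controversy is 105,500 dollars, within the USD 500,000 ceiling — that alternative is enough. Satisfied.
  (d) The claim is an employment claim, so one alternative holds. Met.
  → No jurisdiction.
The Provincial Court of Quenley:
  (a) The plaintiff resides in Veldora, which is not Quenley, so this disjunct is met. Met.
  (b) The claim does not concern real property; no defendant is a corporation — every alternative fails. The proviso rescues it, though: the amount in controversy is USD 105,500, which meets the 50,000 dollars floor. Condition met.
  (c) The amount in controversy is 105,500 dollars, which meets the 10,000 dollars floor, which satisfies one of the alternatives. And the carve-out is inapplicable — the operative events occurred in Norstead, not Quenley. Met.
  (d) The amount in controversy is USD 105,500, within the 500,000 dollars ceiling — that alternative is enough. Satisfied.
  → All conditions met; jurisdiction exists.
Courts with jurisdiction: the Circuit Court of Quenley, the Provincial Court of Norstead, the Provincial Court of Quenley — 3 in total.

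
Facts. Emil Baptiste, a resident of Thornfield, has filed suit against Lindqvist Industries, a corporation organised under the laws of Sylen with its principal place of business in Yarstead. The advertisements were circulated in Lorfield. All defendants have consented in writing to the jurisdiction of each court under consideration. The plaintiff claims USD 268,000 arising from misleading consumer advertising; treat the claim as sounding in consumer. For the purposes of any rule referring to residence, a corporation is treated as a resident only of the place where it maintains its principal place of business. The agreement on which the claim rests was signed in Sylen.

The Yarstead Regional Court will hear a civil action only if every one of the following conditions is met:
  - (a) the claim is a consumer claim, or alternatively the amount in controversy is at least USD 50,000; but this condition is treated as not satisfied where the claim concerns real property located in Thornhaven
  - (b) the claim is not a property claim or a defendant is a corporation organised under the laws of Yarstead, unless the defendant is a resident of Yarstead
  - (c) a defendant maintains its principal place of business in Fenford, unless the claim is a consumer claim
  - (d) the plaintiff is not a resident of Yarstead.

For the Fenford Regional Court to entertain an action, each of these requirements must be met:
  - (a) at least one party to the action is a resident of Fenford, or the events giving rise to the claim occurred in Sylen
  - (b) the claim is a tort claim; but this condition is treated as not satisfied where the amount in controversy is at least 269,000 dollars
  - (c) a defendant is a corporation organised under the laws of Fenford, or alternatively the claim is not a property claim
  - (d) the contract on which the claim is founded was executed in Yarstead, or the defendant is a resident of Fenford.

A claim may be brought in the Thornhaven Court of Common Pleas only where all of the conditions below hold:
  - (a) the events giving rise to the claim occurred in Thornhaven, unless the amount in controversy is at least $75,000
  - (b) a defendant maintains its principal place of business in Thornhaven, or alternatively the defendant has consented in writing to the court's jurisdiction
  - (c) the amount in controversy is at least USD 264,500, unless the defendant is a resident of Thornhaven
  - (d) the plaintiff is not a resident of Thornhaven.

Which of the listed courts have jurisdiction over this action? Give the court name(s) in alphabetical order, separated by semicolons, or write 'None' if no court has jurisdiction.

The Yarstead Regional Court:
  (a) The claim is a consumer claim, so this disjunct is met. And the carve-out is inapplicable — the claim does not concern real property. Condition met.
  (b) The claim is a consumer claim, not a property claim, so one alternative holds. Met.
  (c) The corporate defendant(s) have their principal place of business in Yarstead, not Fenford. However, the claim is a consumer claim, so the 'unless' proviso supplies this condition. Condition met.
  (d) The plaintiff resides in Thornfield, which is not Yarstead. Met.
  → The court has jurisdiction.
The Fenford Regional Court:
  (a) No party resides in Fenford; the operative events occurred in Lorfield, not Sylen — none of the alternatives is met. Condition not met.
  (b) The claim is a consumer claim, not a tort claim. Not met.
  (c) The claim is a consumer claim, not a property claim, so one alternative holds. Condition met.
  (d) The contract was executed in Sylen, not Yarstead; the defendant resides in Yarstead, not Fenford — none of the alternatives is met. Condition not met.
  → No jurisdiction.
The Thornhaven Court of Common Pleas:
  (a) The operative events occurred in Lorfield, not Thornhaven. But the amount in controversy is $268,000, which meets the USD 75,000 floor, and the 'unless' clause therefore excuses the requirement. Met.
  (b) Every defendant has filed written consent, so one alternative holds. Condition met.
  (c) The amount in controversy is $268,000, which meets the 264,500 dollars floor. Satisfied.
  (d) The plaintiff resides in Thornfield, which is not Thornhaven. Satisfied.
  → Jurisdiction lies.

the Thornhaven Court of Common Pleas; the Yarstead Regional Court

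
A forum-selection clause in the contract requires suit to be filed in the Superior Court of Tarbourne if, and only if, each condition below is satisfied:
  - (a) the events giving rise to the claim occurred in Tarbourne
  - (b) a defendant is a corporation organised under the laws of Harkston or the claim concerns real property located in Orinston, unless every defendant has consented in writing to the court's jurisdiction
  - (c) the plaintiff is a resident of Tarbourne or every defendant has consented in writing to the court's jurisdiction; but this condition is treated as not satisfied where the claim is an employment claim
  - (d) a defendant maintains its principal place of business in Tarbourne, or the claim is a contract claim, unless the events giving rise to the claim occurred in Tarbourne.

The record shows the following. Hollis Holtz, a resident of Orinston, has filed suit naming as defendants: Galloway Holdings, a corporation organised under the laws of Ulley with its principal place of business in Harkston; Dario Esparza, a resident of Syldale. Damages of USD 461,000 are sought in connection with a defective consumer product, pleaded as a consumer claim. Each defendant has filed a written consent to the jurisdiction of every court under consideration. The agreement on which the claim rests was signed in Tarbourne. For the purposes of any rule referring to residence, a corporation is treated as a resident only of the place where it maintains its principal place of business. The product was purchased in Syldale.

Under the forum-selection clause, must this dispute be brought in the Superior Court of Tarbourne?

The Superior Court of Tarbourne:
  (a) The operative events occurred in Syldale, not Tarbourne. Condition not met.
  (b) The corporate defendant(s) are organised in Ulley, not Harkston; the claim does not concern real property — every alternative fails. The proviso rescues it, though: every defendant has filed written consent. Satisfied.
  (c) Every defendant has filed written consent, which satisfies one of the alternatives. The carve-out does not apply: the claim is a consumer claim, not an employment claim. Met.
  (d) The corporate defendant(s) have their principal place of business in Harkston, not Tarbourne; the claim is a consumer claim, not a contract claim — no alternative holds. And the operative events occurred in Syldale, not Tarbourne, so the proviso does not save it. Not satisfied.
  → The clause does not apply.

No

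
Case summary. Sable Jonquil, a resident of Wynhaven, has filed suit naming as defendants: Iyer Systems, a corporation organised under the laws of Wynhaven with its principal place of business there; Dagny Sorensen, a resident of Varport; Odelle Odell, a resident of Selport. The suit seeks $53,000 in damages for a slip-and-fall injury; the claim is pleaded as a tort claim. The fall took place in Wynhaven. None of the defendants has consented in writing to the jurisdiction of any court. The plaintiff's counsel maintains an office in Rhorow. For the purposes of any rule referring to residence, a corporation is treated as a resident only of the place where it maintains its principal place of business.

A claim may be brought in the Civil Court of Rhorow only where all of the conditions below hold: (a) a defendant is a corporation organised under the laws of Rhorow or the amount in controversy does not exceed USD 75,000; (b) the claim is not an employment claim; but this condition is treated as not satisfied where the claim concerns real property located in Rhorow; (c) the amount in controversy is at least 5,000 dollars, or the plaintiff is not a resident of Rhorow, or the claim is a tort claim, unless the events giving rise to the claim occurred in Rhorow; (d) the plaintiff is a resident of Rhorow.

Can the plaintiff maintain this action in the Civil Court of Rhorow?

The Civil Court of Rhorow:
  (a) The amount in controversy is 53,000 dollars, within the $75,000 ceiling — that alternative is enough. Met.
  (b) The claim is a tort claim, not an employment claim. The exception is not triggered, since the claim does not concern real property. Condition met.
  (c) The amount in controversy is USD 53,000, which meets the USD 5,000 floor, which satisfies one of the alternatives. Satisfied.
  (d) The plaintiff resides in Wynhaven, not Rhorow. Fails.
  → Not every requirement is met — no jurisdiction.

No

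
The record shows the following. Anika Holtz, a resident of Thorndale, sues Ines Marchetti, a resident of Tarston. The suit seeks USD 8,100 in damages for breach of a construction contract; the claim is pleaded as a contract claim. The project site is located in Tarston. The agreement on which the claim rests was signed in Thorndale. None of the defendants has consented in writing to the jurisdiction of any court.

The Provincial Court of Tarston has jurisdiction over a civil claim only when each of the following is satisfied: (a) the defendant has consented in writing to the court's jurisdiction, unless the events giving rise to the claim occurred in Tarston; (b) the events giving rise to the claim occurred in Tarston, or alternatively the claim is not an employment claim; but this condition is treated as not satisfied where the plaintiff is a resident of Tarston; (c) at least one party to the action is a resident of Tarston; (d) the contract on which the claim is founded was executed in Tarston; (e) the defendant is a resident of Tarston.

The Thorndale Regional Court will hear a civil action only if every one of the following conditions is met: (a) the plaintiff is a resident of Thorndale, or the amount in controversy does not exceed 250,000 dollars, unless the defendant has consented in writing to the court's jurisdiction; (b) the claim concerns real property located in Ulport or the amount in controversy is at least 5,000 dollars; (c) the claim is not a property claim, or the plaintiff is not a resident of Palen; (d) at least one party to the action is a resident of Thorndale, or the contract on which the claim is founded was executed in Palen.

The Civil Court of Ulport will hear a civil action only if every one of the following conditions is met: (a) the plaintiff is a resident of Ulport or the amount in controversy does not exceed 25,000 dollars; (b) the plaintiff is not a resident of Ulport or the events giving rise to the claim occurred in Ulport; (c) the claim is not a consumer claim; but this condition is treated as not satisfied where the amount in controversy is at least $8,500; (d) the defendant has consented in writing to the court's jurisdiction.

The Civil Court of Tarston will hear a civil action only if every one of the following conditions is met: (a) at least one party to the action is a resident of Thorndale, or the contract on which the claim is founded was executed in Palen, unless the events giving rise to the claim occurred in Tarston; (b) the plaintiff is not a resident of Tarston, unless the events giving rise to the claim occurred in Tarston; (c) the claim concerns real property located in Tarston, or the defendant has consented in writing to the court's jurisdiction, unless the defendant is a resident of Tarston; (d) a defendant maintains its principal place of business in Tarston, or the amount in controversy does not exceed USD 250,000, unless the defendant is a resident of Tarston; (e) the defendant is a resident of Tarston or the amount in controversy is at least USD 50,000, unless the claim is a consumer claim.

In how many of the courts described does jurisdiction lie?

The Provincial Court of Tarston:
  (a) No such written consent has been filed. However, the operative events occurred in Tarston, so the 'unless' proviso supplies this condition. Met.
  (b) The operative events occurred in Tarston, which satisfies one of the alternatives. And the carve-out is inapplicable — the plaintiff resides in Thorndale, not Tarston. Satisfied.
  (c) Ines Marchetti resides in Tarston. Condition met.
  (d) The contract was executed in Thorndale, not Tarston. Not satisfied.
  (e) The defendant resides in Tarston. Met.
  → At least one condition fails; no jurisdiction.
The Thorndale Regional Court:
  (a) The plaintiff resides in Thorndale — that alternative is enough. Condition met.
  (b) The amount in controversy is USD 8,100, which meets the 5,000 dollars floor, which satisfies one of the alternatives. Met.
  (c) The claim is a contract claim, not a property claim — that alternative is enough. Condition met.
  (d) Anika Holtz resides in Thorndale — that alternative is enough. Met.
  → Every requirement is satisfied — jurisdiction.
The Civil Court of Ulport:
  (a) The amount in controversy is $8,100, within the 25,000 dollars ceiling — that alternative is enough. Condition met.
  (b) The plaintiff resides in Thorndale, which is not Ulport, so this disjunct is met. Condition met.
  (c) The claim is a contract claim, not a consumer claim. The exception is not triggered, since the amount in controversy is $8,100, below the USD 8,500 floor. Met.
  (d) No such written consent has been filed. Fails.
  → At least one condition fails; no jurisdiction.
The Civil Court of Tarston:
  (a) Anika Holtz resides in Thorndale, so this disjunct is met. Met.
  (b) The plaintiff resides in Thorndale, which is not Tarston. Satisfied.
  (c) The claim does not concern real property; no such written consent has been filed — none of the alternatives is met. The proviso rescues it, though: the defendant resides in Tarston. Met.
  (d) The amount in controversy is USD 8,100, within the USD 250,000 ceiling — that alternative is enough. Condition met.
  (e) The defendant resides in Tarston, so this disjunct is met. Met.
  → Jurisdiction lies.
Courts with jurisdiction: the Thorndale Regional Court, the Civil Court of Tarston — 2 in total.

2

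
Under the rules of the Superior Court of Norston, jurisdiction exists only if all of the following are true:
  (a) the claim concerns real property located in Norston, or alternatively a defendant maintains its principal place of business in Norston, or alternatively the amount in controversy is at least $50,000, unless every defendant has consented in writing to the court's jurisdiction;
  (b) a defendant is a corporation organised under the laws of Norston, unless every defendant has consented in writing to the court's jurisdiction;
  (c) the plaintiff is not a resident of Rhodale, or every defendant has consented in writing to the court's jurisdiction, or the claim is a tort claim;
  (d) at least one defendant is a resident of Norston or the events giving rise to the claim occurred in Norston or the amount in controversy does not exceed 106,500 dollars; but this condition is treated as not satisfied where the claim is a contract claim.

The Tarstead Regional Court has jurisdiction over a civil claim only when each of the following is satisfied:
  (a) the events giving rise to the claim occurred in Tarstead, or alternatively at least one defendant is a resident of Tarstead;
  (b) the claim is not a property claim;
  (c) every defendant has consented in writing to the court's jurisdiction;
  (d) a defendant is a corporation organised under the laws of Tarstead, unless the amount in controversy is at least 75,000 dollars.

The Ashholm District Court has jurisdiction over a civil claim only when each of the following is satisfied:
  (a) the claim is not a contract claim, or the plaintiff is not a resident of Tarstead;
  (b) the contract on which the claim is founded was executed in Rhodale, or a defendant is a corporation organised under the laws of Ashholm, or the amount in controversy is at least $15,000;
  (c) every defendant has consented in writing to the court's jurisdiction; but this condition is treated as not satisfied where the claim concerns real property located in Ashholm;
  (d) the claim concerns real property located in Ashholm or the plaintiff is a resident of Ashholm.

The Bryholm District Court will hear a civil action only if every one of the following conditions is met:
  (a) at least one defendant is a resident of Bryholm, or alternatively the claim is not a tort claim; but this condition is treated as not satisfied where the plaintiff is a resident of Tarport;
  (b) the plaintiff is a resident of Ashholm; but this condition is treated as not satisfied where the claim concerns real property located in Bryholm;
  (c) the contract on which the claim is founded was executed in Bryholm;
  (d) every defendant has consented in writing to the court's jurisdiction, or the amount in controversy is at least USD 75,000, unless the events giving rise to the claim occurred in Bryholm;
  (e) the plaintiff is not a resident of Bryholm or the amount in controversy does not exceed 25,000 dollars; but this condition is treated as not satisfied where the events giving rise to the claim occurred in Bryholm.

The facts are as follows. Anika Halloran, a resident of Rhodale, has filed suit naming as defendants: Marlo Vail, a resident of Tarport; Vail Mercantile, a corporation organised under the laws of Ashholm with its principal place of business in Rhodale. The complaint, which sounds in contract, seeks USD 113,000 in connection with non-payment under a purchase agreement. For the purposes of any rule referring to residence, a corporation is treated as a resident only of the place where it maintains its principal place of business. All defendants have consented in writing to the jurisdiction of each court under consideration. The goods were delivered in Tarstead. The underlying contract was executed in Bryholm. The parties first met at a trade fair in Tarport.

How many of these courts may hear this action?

1

The Superior Court of Norston:
  (a) The amount in controversy is $113,000, which meets the USD 50,000 floor, so one alternative holds. Satisfied.
  (b) The corporate defendant(s) are organised in Ashholm, not Norston. But every defendant has filed written consent, and the 'unless' clause therefore excuses the requirement. Met.
  (c) Every defendant has filed written consent, so one alternative holds. Condition met.
  (d) No defendant resides in Norston (they reside in Tarport, Rhodale); the operative events occurred in Tarstead, not Norston; the amount in controversy is $113,000, above the $106,500 ceiling — no alternative holds. Not met.
  → No jurisdiction.
The Tarstead Regional Court:
  (a) The operative events occurred in Tarstead, which satisfies one of the alternatives. Satisfied.
  (b) The claim is a contract claim, not a property claim. Condition met.
  (c) Every defendant has filed written consent. Met.
  (d) The corporate defendant(s) are organised in Ashholm, not Tarstead. The proviso rescues it, though: the amount in controversy is USD 113,000, which meets the 75,000 dollars floor. Satisfied.
  → All conditions met; jurisdiction exists.
The Ashholm District Court:
  (a) The plaintiff resides in Rhodale, which is not Tarstead, which satisfies one of the alternatives. Condition met.
  (b) Vail Mercantile is organised under the laws of Ashholm, so one alternative holds. Satisfied.
  (c) Every defendant has filed written consent. The exception is not triggered, since the claim does not concern real property. Condition met.
  (d) The claim does not concern real property; the plaintiff resides in Rhodale, not Ashholm — none of the alternatives is met. Not satisfied.
  → No jurisdiction.
The Bryholm District Court:
  (a) The claim is a contract claim, not a tort claim — that alternative is enough. The exception is not triggered, since the plaintiff resides in Rhodale, not Tarport. Condition met.
  (b) The plaintiff resides in Rhodale, not Ashholm. Condition not met.
  (c) The contract was executed in Bryholm. Satisfied.
  (d) Every defendant has filed written consent, which satisfies one of the alternatives. Satisfied.
  (e) The plaintiff resides in Rhodale, which is not Bryholm — that alternative is enough. And the carve-out is inapplicable — the operative events occurred in Tarstead, not Bryholm. Met.
  → Not every requirement is met — no jurisdiction.
Courts with jurisdiction: the Tarstead Regional Court — 1 in total.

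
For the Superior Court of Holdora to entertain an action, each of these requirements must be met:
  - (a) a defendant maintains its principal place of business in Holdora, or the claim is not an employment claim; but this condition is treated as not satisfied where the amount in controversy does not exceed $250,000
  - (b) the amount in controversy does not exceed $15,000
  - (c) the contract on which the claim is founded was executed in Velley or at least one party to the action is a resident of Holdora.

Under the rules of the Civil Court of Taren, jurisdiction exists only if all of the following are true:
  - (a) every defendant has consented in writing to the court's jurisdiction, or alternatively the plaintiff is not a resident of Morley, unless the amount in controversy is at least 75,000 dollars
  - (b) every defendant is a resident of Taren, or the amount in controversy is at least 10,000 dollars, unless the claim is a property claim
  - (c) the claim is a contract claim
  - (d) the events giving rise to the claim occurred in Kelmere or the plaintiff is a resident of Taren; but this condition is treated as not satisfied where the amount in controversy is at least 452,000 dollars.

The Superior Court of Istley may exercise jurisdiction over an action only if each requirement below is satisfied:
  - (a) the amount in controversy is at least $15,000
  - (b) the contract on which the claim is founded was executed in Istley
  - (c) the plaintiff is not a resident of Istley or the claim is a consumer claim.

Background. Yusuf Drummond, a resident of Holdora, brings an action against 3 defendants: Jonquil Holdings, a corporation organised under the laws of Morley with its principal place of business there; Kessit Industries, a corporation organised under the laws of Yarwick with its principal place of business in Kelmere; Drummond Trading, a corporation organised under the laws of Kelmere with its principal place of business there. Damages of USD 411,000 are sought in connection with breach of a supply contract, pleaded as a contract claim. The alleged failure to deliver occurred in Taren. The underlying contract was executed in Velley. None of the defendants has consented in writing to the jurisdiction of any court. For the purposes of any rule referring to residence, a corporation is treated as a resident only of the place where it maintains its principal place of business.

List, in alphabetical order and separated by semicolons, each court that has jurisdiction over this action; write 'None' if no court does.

None

The Superior Court of Holdora:
  (a) The claim is a contract claim, not an employment claim, so one alternative holds. The exception is not triggered, since the amount in controversy is 411,000 dollars, above the 250,000 dollars ceiling. Condition met.
  (b) The amount in controversy is USD 411,000, above the 15,000 dollars ceiling. Not satisfied.
  (c) The contract was executed in Velley, so one alternative holds. Met.
  → The court lacks jurisdiction.
The Civil Court of Taren:
  (a) The plaintiff resides in Holdora, which is not Morley — that alternative is enough. Satisfied.
  (b) The amount in controversy is $411,000, which meets the $10,000 floor, which satisfies one of the alternatives. Met.
  (c) The claim is a contract claim. Met.
  (d) The operative events occurred in Taren, not Kelmere; the plaintiff resides in Holdora, not Taren — no alternative holds. Not met.
  → The court lacks jurisdiction.
The Superior Court of Istley:
  (a) The amount in controversy is USD 411,000, which meets the USD 15,000 floor. Condition met.
  (b) The contract was executed in Velley, not Istley. Not met.
  (c) The plaintiff resides in Holdora, which is not Istley, so one alternative holds. Satisfied.
  → No jurisdiction.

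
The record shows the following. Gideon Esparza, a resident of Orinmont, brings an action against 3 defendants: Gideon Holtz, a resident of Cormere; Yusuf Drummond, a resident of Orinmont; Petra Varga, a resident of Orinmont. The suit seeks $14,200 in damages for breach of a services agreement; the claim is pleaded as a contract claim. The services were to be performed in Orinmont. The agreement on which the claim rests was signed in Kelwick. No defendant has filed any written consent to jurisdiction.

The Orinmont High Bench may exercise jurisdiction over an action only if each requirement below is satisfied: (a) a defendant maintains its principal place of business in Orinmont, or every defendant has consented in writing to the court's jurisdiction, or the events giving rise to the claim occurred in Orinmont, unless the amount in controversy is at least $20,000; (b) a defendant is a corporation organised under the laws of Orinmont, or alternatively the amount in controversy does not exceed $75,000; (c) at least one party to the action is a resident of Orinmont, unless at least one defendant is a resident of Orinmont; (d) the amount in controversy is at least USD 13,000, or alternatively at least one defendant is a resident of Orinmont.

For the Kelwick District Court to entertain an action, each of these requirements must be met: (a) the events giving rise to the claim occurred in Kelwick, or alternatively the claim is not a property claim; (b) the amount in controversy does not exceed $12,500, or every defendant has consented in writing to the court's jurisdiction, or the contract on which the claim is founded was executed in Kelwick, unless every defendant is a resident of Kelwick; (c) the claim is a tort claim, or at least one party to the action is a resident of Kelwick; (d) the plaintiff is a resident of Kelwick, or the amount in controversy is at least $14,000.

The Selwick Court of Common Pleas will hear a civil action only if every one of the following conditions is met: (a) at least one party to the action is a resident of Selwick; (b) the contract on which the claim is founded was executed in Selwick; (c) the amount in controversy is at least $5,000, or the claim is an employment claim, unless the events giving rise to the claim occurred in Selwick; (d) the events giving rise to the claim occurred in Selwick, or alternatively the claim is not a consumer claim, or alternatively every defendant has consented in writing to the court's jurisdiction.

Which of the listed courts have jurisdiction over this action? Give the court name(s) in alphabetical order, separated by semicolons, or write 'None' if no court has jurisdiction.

The Orinmont High Bench:
  (a) The operative events occurred in Orinmont, so this disjunct is met. Met.
  (b) The amount in controversy is $14,200, within the USD 75,000 ceiling, so this disjunct is met. Met.
  (c) Gideon Esparza resides in Orinmont. Met.
  (d) The amount in controversy is USD 14,200, which meets the $13,000 floor — that alternative is enough. Condition met.
  → The court has jurisdiction.
The Kelwick District Court:
  (a) The claim is a contract claim, not a property claim, so one alternative holds. Satisfied.
  (b) The contract was executed in Kelwick, which satisfies one of the alternatives. Met.
  (c) The claim is a contract claim, not a tort claim; no party resides in Kelwick — none of the alternatives is met. Not met.
  (d) The amount in controversy is 14,200 dollars, which meets the USD 14,000 floor, which satisfies one of the alternatives. Satisfied.
  → Not every requirement is met — no jurisdiction.
The Selwick Court of Common Pleas:
  (a) No party resides in Selwick. Fails.
  (b) The contract was executed in Kelwick, not Selwick. Fails.
  (c) The amount in controversy is 14,200 dollars, which meets the USD 5,000 floor, so this disjunct is met. Met.
  (d) The claim is a contract claim, not a consumer claim — that alternative is enough. Condition met.
  → The court lacks jurisdiction.

the Orinmont High Bench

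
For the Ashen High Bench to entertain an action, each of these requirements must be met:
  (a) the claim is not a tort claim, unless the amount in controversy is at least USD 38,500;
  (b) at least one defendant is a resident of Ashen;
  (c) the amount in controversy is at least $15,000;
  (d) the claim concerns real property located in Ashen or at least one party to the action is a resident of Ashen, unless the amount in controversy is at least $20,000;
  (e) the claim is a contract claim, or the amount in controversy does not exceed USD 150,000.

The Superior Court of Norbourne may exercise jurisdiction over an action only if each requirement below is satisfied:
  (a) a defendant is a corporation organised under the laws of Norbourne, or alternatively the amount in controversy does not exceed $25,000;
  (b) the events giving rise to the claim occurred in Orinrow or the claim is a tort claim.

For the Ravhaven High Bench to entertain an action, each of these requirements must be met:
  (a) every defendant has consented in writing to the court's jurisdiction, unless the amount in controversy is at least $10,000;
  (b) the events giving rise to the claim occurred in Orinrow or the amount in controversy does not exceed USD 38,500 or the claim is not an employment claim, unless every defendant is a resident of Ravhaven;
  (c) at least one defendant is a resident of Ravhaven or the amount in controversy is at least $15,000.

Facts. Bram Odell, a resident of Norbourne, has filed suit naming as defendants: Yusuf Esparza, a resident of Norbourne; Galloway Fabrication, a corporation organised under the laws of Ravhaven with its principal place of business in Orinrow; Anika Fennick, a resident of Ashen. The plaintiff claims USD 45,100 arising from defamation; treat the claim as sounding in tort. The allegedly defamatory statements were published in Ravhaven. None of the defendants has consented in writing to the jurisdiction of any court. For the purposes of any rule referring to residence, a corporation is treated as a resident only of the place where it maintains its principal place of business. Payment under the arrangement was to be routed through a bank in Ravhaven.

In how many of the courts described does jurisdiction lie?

The Ashen High Bench:
  (a) The claim is a tort claim. But the amount in controversy is 45,100 dollars, which meets the 38,500 dollars floor, and the 'unless' clause therefore excuses the requirement. Condition met.
  (b) Anika Fennick resides in Ashen. Satisfied.
  (c) The amount in controversy is 45,100 dollars, which meets the $15,000 floor. Condition met.
  (d) Anika Fennick resides in Ashen, which satisfies one of the alternatives. Condition met.
  (e) The amount in controversy is USD 45,100, within the $150,000 ceiling — that alternative is enough. Condition met.
  → The court has jurisdiction.
The Superior Court of Norbourne:
  (a) The corporate defendant(s) are organised in Ravhaven, not Norbourne; the amount in controversy is $45,100, above the $25,000 ceiling — none of the alternatives is met. Condition not met.
  (b) The claim is a tort claim, which satisfies one of the alternatives. Met.
  → No jurisdiction.
The Ravhaven High Bench:
  (a) No such written consent has been filed. The proviso rescues it, though: the amount in controversy is USD 45,100, which meets the $10,000 floor. Satisfied.
  (b) The claim is a tort claim, not an employment claim, which satisfies one of the alternatives. Satisfied.
  (c) The amount in controversy is 45,100 dollars, which meets the $15,000 floor, so this disjunct is met. Satisfied.
  → All conditions met; jurisdiction exists.
Courts with jurisdiction: the Ashen High Bench, the Ravhaven High Bench — 2 in total.

2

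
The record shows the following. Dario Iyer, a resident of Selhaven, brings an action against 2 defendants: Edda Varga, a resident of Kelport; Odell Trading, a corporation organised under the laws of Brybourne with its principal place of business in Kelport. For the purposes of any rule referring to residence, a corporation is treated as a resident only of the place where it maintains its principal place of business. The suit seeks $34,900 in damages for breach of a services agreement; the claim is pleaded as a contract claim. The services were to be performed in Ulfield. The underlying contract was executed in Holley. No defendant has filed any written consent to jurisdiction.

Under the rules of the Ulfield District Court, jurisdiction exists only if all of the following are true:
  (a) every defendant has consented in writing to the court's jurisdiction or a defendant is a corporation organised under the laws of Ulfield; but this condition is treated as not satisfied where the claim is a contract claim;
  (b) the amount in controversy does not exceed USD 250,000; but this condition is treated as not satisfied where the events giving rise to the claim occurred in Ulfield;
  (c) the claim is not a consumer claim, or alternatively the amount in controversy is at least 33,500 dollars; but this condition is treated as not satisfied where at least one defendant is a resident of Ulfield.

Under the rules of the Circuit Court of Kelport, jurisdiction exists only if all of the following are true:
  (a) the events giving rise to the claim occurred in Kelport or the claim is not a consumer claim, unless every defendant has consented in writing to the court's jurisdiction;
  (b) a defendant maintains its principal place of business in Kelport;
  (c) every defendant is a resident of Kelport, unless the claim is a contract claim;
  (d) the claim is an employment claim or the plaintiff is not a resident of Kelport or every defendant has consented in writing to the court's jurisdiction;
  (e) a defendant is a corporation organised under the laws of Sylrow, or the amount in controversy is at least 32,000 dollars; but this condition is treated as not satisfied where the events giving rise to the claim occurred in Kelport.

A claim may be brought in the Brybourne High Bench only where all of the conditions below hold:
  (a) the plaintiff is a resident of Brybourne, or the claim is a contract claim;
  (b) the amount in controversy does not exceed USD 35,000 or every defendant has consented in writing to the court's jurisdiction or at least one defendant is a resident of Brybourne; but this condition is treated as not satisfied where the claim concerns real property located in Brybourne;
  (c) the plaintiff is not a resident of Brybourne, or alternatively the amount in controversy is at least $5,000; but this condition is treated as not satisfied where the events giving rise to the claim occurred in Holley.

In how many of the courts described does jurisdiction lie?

2

The Ulfield District Court:
  (a) No such written consent has been filed; the corporate defendant(s) are organised in Brybourne, not Ulfield — no alternative holds. Not met.
  (b) The amount in controversy is 34,900 dollars, within the 250,000 dollars ceiling. However, the operative events occurred in Ulfield, which falls within the stated exception and so defeats the condition. Fails.
  (c) The claim is a contract claim, not a consumer claim, which satisfies one of the alternatives. And the carve-out is inapplicable — no defendant resides in Ulfield (they reside in Kelport, Kelport). Condition met.
  → At least one condition fails; no jurisdiction.
The Circuit Court of Kelport:
  (a) The claim is a contract claim, not a consumer claim — that alternative is enough. Satisfied.
  (b) Odell Trading has its principal place of business in Kelport. Satisfied.
  (c) The defendants reside as follows — Edda Varga in Kelport, Odell Trading in Kelport — all in Kelport. Met.
  (d) The plaintiff resides in Selhaven, which is not Kelport, so one alternative holds. Met.
  (e) The amount in controversy is 34,900 dollars, which meets the 32,000 dollars floor, so this disjunct is met. The carve-out does not apply: the operative events occurred in Ulfield, not Kelport. Met.
  → Every requirement is satisfied — jurisdiction.
The Brybourne High Bench:
  (a) The claim is a contract claim, so this disjunct is met. Satisfied.
  (b) The amount in controversy is $34,900, within the USD 35,000 ceiling, so this disjunct is met. And the carve-out is inapplicable — the claim does not concern real property. Condition met.
  (c) The plaintiff resides in Selhaven, which is not Brybourne — that alternative is enough. The carve-out does not apply: the operative events occurred in Ulfield, not Holley. Satisfied.
  → Jurisdiction lies.
Courts with jurisdiction: the Circuit Court of Kelport, the Brybourne High Bench — 2 in total.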